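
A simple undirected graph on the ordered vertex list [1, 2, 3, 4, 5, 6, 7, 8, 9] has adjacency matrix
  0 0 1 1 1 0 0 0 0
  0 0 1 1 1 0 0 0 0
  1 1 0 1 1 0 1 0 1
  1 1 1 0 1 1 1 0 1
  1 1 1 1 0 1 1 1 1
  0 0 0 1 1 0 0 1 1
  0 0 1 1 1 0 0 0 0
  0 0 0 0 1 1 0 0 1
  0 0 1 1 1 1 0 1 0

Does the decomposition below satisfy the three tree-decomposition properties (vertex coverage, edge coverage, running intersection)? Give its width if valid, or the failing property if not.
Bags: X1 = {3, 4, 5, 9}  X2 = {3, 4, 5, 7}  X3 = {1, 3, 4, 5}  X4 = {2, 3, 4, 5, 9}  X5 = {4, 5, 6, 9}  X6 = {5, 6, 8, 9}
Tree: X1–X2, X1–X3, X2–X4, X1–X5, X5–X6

A tree decomposition must satisfy three properties: every vertex lies in some bag; for every edge, both endpoints lie together in some bag; and for every vertex, the bags containing it form a connected subtree. Here bags containing vertex 9 are not connected in the tree, so the decomposition is invalid.

No — bags containing vertex 9 are not connected in the tree.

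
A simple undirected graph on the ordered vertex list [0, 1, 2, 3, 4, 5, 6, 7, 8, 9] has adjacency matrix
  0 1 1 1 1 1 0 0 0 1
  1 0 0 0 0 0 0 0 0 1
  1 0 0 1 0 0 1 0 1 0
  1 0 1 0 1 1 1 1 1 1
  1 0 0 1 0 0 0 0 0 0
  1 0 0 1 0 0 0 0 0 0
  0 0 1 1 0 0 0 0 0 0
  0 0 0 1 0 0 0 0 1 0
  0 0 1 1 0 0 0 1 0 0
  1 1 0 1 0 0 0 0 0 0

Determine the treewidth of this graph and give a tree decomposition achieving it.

Treewidth 2.
One such decomposition:
Bags: B1 = {0, 2, 3}  B2 = {0, 3, 4}  B3 = {0, 3, 9}  B4 = {2, 3, 8}  B5 = {0, 3, 5}  B6 = {2, 3, 6}  B7 = {0, 1, 9}  B8 = {3, 7, 8}
Tree: B1–B2, B1–B3, B1–B4, B2–B5, B1–B6, B3–B7, B4–B8

Every bag has size at most 3, so the width is 3 − 1 = 2 and tw(G) ≤ 2. On the other hand G contains the 3-clique {0, 1, 9}. A clique must lie in a single bag of any decomposition, so no decomposition can have width below 2. Therefore the treewidth is 2.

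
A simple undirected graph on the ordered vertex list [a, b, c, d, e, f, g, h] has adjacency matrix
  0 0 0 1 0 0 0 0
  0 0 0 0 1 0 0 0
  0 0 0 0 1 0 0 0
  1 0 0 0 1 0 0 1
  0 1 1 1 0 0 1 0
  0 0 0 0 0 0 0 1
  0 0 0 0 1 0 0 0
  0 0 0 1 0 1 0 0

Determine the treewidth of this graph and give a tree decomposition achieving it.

The largest bag has 2 vertices, giving width 1; this decomposition certifies tw(G) ≤ 1. Any graph with an edge has treewidth ≥ 1, and G has the edge c–e. The upper and lower bounds meet at 1, so that is the treewidth.

Treewidth 1.
Bags: B1 = {c, e}  B2 = {d, e}  B3 = {d, h}  B4 = {f, h}  B5 = {b, e}  B6 = {e, g}  B7 = {a, d}
Tree: B1–B2, B2–B3, B3–B4, B1–B5, B5–B6, B2–B7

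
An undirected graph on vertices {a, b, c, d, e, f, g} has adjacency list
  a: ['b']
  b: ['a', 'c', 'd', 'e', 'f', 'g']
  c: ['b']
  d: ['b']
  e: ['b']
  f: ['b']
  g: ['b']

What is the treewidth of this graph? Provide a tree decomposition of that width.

Each bag holds 2 vertices, so the decomposition has width 1, which upper-bounds the treewidth. Any graph with an edge has treewidth ≥ 1, and G has the edge g–b. Combining the bounds, tw(G) = 1.

Treewidth 1.
Bags: B1 = {b, g}  B2 = {b, f}  B3 = {b, d}  B4 = {b, c}  B5 = {b, e}  B6 = {a, b}
Tree: B1–B2, B1–B3, B1–B4, B1–B5, B5–B6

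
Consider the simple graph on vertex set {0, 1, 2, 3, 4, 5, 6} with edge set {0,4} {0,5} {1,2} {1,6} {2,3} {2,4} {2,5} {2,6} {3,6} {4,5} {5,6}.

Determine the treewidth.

A width-2 tree decomposition is:
Bags: B1 = {2, 5, 6}  B2 = {1, 2, 6}  B3 = {2, 4, 5}  B4 = {2, 3, 6}  B5 = {0, 4, 5}
Tree: B1–B2, B1–B3, B1–B4, B3–B5
Each bag holds 3 vertices, so the decomposition has width 2, which upper-bounds the treewidth. Conversely, {0, 4, 5} is a clique of size 3, and the vertices of any clique must share a bag in every tree decomposition; so some bag has ≥ 3 vertices and tw(G) ≥ 2. Combining the bounds, tw(G) = 2.

2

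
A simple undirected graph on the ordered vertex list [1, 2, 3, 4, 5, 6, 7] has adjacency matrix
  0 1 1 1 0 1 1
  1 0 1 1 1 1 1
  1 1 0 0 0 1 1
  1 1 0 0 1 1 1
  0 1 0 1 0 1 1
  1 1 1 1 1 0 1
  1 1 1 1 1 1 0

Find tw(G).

A width-4 tree decomposition is:
Bags: B1 = {1, 2, 3, 6, 7}  B2 = {1, 2, 4, 6, 7}  B3 = {2, 4, 5, 6, 7}
Tree: B1–B2, B2–B3
Each bag holds 5 vertices, so the decomposition has width 4, which upper-bounds the treewidth. On the other hand G contains the 5-clique {1, 2, 3, 6, 7}. A clique must lie in a single bag of any decomposition, so no decomposition can have width below 4. Combining the bounds, tw(G) = 4.

4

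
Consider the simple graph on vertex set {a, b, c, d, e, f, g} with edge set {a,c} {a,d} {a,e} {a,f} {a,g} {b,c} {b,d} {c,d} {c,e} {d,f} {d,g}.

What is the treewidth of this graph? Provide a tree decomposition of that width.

Treewidth 2.
Bags: B1 = {a, c, d}  B2 = {a, c, e}  B3 = {a, d, f}  B4 = {b, c, d}  B5 = {a, d, g}
Tree: B1–B2, B1–B3, B1–B4, B1–B5

Every bag has size at most 3, so the width is 3 − 1 = 2 and tw(G) ≤ 2. On the other hand G contains the 3-clique {a, d, g}. A clique must lie in a single bag of any decomposition, so no decomposition can have width below 2. The upper and lower bounds meet at 2, so that is the treewidth.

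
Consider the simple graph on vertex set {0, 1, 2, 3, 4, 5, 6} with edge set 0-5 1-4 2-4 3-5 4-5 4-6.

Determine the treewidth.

1

A width-1 tree decomposition is:
Bags: B1 = {4, 5}  B2 = {1, 4}  B3 = {4, 6}  B4 = {3, 5}  B5 = {0, 5}  B6 = {2, 4}
Tree: B1–B2, B1–B3, B1–B4, B4–B5, B2–B6
Every bag has size at most 2, so the width is 2 − 1 = 1 and tw(G) ≤ 1. G has an edge, so its treewidth is at least 1. Therefore the treewidth is 1.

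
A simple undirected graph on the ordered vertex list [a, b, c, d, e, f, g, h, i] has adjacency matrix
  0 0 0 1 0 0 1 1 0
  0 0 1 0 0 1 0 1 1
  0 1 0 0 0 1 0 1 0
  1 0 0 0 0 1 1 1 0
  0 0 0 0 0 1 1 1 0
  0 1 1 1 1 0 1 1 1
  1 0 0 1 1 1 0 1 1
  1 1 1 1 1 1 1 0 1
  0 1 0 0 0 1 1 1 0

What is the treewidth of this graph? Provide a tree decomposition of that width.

Treewidth 3.
One optimal decomposition is:
Bags: B1 = {d, f, g, h}  B2 = {f, g, h, i}  B3 = {b, f, h, i}  B4 = {b, c, f, h}  B5 = {a, d, g, h}  B6 = {e, f, g, h}
Tree: B1–B2, B2–B3, B3–B4, B1–B5, B1–B6

Every bag has size at most 4, so the width is 4 − 1 = 3 and tw(G) ≤ 3. Conversely, {a, d, g, h} is a clique of size 4, and the vertices of any clique must share a bag in every tree decomposition; so some bag has ≥ 4 vertices and tw(G) ≥ 3. Combining the bounds, tw(G) = 3.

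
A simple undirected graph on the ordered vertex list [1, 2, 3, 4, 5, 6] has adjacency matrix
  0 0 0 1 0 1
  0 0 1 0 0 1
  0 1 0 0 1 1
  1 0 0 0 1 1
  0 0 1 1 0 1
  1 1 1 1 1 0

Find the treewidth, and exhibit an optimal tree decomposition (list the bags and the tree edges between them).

Treewidth 2.
One such decomposition:
Bags: B1 = {4, 5, 6}  B2 = {1, 4, 6}  B3 = {3, 5, 6}  B4 = {2, 3, 6}
Tree: B1–B2, B1–B3, B3–B4

The largest bag has 3 vertices, giving width 2; this decomposition certifies tw(G) ≤ 2. On the other hand G contains the 3-clique {1, 4, 6}. A clique must lie in a single bag of any decomposition, so no decomposition can have width below 2. Combining the bounds, tw(G) = 2.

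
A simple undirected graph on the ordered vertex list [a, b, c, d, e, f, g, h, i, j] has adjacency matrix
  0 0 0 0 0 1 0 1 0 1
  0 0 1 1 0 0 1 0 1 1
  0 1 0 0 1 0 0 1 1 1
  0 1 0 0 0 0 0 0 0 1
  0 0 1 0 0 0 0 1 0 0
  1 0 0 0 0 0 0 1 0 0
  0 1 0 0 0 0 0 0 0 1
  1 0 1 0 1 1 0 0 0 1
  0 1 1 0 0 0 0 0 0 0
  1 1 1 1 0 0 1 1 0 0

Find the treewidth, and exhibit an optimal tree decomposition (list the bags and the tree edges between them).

Treewidth 2.
One such decomposition:
Bags: B1 = {c, h, j}  B2 = {a, h, j}  B3 = {b, c, j}  B4 = {a, f, h}  B5 = {b, g, j}  B6 = {b, d, j}  B7 = {c, e, h}  B8 = {b, c, i}
Tree: B1–B2, B1–B3, B2–B4, B3–B5, B5–B6, B1–B7, B3–B8

Every bag has size at most 3, so the width is 3 − 1 = 2 and tw(G) ≤ 2. Conversely, {c, h, j} is a clique of size 3, and the vertices of any clique must share a bag in every tree decomposition; so some bag has ≥ 3 vertices and tw(G) ≥ 2. Hence tw(G) = 2 exactly.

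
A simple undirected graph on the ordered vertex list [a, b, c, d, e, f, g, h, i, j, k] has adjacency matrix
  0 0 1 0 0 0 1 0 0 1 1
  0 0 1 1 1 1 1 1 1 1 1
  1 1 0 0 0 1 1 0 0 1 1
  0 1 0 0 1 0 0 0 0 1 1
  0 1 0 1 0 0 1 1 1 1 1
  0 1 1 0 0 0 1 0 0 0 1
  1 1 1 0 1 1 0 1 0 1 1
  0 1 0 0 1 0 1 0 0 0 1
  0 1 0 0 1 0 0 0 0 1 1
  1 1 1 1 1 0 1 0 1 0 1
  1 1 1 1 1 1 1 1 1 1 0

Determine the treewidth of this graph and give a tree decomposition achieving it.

Treewidth 4.
One optimal decomposition is:
Bags: B1 = {b, c, g, j, k}  B2 = {b, e, g, j, k}  B3 = {b, e, g, h, k}  B4 = {a, c, g, j, k}  B5 = {b, c, f, g, k}  B6 = {b, e, i, j, k}  B7 = {b, d, e, j, k}
Tree: B1–B2, B2–B3, B1–B4, B1–B5, B2–B6, B2–B7

The largest bag has 5 vertices, giving width 4; this decomposition certifies tw(G) ≤ 4. Conversely, {a, c, g, j, k} is a clique of size 5, and the vertices of any clique must share a bag in every tree decomposition; so some bag has ≥ 5 vertices and tw(G) ≥ 4. The upper and lower bounds meet at 4, so that is the treewidth.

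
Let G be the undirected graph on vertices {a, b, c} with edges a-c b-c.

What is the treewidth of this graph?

1

A width-1 tree decomposition is:
Bags: B1 = {b, c}  B2 = {a, c}
Tree: B1–B2
Each bag holds 2 vertices, so the decomposition has width 1, which upper-bounds the treewidth. Any graph with an edge has treewidth ≥ 1, and G has the edge b–c. Hence tw(G) = 1 exactly.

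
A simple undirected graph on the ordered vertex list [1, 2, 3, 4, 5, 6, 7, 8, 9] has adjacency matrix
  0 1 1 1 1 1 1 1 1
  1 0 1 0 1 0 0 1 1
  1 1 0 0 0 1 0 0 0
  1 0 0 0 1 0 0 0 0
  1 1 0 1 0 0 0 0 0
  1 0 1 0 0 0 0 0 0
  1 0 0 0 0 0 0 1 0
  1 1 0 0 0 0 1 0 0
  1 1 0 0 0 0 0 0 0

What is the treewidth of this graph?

2

A width-2 tree decomposition is:
Bags: B1 = {1, 2, 3}  B2 = {1, 3, 6}  B3 = {1, 2, 8}  B4 = {1, 2, 5}  B5 = {1, 4, 5}  B6 = {1, 2, 9}  B7 = {1, 7, 8}
Tree: B1–B2, B1–B3, B3–B4, B4–B5, B4–B6, B3–B7
Every bag has size at most 3, so the width is 3 − 1 = 2 and tw(G) ≤ 2. For the lower bound, the 3 vertices {1, 2, 8} are pairwise adjacent, and any tree decomposition puts a clique entirely inside one bag — forcing width ≥ 2. Therefore the treewidth is 2.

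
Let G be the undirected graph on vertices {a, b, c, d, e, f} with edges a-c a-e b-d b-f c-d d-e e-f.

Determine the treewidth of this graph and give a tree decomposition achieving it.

Every bag has size at most 3, so the width is 3 − 1 = 2 and tw(G) ≤ 2. Since f–b–d–e–f is a cycle in G, G is not acyclic. Forests are exactly the graphs of treewidth ≤ 1, so tw(G) ≥ 2. Therefore the treewidth is 2.

Treewidth 2.
Bags: B1 = {b, e, f}  B2 = {b, d, e}  B3 = {a, d, e}  B4 = {a, c, d}
Tree: B1–B2, B2–B3, B3–B4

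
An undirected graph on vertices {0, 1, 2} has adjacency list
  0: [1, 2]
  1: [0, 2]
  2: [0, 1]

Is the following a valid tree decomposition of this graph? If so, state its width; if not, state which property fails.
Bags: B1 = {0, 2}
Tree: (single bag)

A tree decomposition must satisfy three properties: every vertex lies in some bag; for every edge, both endpoints lie together in some bag; and for every vertex, the bags containing it form a connected subtree. Here vertex 1 appears in no bag, so the decomposition is invalid.

No — vertex 1 appears in no bag.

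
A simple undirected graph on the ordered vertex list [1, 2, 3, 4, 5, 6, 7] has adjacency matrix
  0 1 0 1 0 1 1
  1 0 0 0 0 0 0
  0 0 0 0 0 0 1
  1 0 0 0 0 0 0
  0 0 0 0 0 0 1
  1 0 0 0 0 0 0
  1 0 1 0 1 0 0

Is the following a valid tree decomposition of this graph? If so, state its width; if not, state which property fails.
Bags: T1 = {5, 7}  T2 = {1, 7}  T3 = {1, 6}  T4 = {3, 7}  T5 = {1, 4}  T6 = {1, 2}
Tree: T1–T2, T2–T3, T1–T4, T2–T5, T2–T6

Yes; width 1.

Every vertex of G appears in some bag (union = {1, 2, 3, 4, 5, 6, 7}); every edge is covered by a bag; and for each vertex v the set of bags containing v is connected in the bag tree. The decomposition is therefore valid. The largest bag has 2 vertices, so the width is 1.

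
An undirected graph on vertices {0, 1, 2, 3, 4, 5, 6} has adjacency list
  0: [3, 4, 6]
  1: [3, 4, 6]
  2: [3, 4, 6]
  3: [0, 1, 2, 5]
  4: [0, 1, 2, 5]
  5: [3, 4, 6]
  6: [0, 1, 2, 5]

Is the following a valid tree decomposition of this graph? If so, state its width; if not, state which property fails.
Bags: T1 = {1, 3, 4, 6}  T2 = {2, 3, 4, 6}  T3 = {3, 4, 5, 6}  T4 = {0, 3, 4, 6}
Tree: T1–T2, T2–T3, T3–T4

Yes; width 3.

Every vertex of G appears in some bag (union = {0, 1, 2, 3, 4, 5, 6}); every edge is covered by a bag; and for each vertex v the set of bags containing v is connected in the bag tree. The decomposition is therefore valid. The largest bag has 4 vertices, so the width is 3.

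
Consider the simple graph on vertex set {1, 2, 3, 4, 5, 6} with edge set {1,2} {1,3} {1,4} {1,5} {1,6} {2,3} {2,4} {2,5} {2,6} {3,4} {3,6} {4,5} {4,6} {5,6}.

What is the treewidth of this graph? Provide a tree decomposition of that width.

The largest bag has 5 vertices, giving width 4; this decomposition certifies tw(G) ≤ 4. On the other hand G contains the 5-clique {1, 2, 3, 4, 6}. A clique must lie in a single bag of any decomposition, so no decomposition can have width below 4. Therefore the treewidth is 4.

Treewidth 4.
One such decomposition:
Bags: B1 = {1, 2, 4, 5, 6}  B2 = {1, 2, 3, 4, 6}
Tree: B1–B2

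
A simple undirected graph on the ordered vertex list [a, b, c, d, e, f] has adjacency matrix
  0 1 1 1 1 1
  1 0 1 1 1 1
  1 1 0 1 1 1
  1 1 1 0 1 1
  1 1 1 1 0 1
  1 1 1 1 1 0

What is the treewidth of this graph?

A width-5 tree decomposition is:
Bags: B1 = {a, b, c, d, e, f}
Tree: (single bag)
With just one bag of size 6, the width is 6 − 1 = 5, so tw(G) ≤ 5. On the other hand G contains the 6-clique {a, b, c, d, e, f}. A clique must lie in a single bag of any decomposition, so no decomposition can have width below 5. Combining the bounds, tw(G) = 5.

5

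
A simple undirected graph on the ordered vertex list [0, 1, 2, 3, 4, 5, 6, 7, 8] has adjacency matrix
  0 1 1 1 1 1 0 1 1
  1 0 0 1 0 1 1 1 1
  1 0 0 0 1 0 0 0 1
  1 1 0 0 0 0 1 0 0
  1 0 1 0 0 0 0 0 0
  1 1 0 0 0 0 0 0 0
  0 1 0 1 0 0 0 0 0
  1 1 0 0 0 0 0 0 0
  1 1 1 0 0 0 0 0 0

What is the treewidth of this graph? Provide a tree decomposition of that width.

Every bag has size at most 3, so the width is 3 − 1 = 2 and tw(G) ≤ 2. For the lower bound, the 3 vertices {0, 1, 8} are pairwise adjacent, and any tree decomposition puts a clique entirely inside one bag — forcing width ≥ 2. Therefore the treewidth is 2.

Treewidth 2.
Bags: B1 = {0, 2, 8}  B2 = {0, 1, 8}  B3 = {0, 1, 5}  B4 = {0, 1, 7}  B5 = {0, 1, 3}  B6 = {0, 2, 4}  B7 = {1, 3, 6}
Tree: B1–B2, B2–B3, B2–B4, B4–B5, B1–B6, B5–B7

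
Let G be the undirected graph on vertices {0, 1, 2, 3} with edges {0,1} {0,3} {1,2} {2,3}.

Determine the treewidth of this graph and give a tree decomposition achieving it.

Treewidth 2.
One optimal decomposition is:
Bags: B1 = {0, 1, 3}  B2 = {1, 2, 3}
Tree: B1–B2

Each bag holds 3 vertices, so the decomposition has width 2, which upper-bounds the treewidth. The edges 1–0–3–2–1 form a cycle, so G is not a tree and its treewidth is at least 2. Combining the bounds, tw(G) = 2.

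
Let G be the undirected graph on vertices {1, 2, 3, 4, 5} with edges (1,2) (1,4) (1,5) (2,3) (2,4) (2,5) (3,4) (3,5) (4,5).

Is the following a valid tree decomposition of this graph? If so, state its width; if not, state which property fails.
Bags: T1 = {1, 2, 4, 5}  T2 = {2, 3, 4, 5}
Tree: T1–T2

Yes; width 3.

Vertex coverage: the bags together contain {1, 2, 3, 4, 5}, the full vertex set. Edge coverage: each edge of G has both endpoints in at least one bag. Running intersection: for every vertex, the bags containing it form a connected subtree. All three properties hold, so this is a valid tree decomposition of width max|bag| − 1 = 3, and hence tw(G) ≤ 3.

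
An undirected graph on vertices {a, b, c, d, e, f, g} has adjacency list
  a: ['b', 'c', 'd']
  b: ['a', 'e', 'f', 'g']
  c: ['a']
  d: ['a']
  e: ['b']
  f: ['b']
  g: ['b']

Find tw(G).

A width-1 tree decomposition is:
Bags: B1 = {a, b}  B2 = {a, c}  B3 = {a, d}  B4 = {b, g}  B5 = {b, e}  B6 = {b, f}
Tree: B1–B2, B2–B3, B1–B4, B4–B5, B4–B6
Each bag holds 2 vertices, so the decomposition has width 1, which upper-bounds the treewidth. G has an edge, so its treewidth is at least 1. Therefore the treewidth is 1.

1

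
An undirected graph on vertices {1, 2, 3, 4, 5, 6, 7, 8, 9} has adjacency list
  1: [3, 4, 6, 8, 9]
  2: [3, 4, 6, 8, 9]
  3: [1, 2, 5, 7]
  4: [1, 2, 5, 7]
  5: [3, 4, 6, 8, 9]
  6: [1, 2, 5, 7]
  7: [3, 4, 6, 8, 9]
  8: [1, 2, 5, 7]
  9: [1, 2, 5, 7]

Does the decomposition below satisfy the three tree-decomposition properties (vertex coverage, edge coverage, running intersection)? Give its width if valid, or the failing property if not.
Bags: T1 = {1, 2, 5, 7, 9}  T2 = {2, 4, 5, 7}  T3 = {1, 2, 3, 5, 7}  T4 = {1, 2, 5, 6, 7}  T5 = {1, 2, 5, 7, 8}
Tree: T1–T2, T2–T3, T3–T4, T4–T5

A tree decomposition must satisfy three properties: every vertex lies in some bag; for every edge, both endpoints lie together in some bag; and for every vertex, the bags containing it form a connected subtree. Here edge (1,4) lies in no bag, so the decomposition is invalid.

No — edge (1,4) lies in no bag.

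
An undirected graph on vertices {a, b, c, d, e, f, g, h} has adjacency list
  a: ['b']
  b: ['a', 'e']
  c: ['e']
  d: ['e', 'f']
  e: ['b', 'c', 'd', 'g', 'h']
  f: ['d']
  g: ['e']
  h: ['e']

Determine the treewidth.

A width-1 tree decomposition is:
Bags: B1 = {e, h}  B2 = {b, e}  B3 = {c, e}  B4 = {a, b}  B5 = {d, e}  B6 = {e, g}  B7 = {d, f}
Tree: B1–B2, B1–B3, B2–B4, B3–B5, B5–B6, B5–B7
Every bag has size at most 2, so the width is 2 − 1 = 1 and tw(G) ≤ 1. Any graph with an edge has treewidth ≥ 1, and G has the edge h–e. Hence tw(G) = 1 exactly.

1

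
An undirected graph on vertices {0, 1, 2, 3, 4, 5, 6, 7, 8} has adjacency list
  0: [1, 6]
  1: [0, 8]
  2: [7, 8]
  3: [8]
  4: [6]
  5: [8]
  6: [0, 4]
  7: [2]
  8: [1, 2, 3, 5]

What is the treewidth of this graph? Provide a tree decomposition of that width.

Treewidth 1.
One such decomposition:
Bags: B1 = {2, 8}  B2 = {1, 8}  B3 = {5, 8}  B4 = {0, 1}  B5 = {3, 8}  B6 = {0, 6}  B7 = {4, 6}  B8 = {2, 7}
Tree: B1–B2, B1–B3, B2–B4, B2–B5, B4–B6, B6–B7, B1–B8

Each bag holds 2 vertices, so the decomposition has width 1, which upper-bounds the treewidth. Since G has at least one edge (e.g. 2–8), it is not an edgeless graph, so tw(G) ≥ 1. The upper and lower bounds meet at 1, so that is the treewidth.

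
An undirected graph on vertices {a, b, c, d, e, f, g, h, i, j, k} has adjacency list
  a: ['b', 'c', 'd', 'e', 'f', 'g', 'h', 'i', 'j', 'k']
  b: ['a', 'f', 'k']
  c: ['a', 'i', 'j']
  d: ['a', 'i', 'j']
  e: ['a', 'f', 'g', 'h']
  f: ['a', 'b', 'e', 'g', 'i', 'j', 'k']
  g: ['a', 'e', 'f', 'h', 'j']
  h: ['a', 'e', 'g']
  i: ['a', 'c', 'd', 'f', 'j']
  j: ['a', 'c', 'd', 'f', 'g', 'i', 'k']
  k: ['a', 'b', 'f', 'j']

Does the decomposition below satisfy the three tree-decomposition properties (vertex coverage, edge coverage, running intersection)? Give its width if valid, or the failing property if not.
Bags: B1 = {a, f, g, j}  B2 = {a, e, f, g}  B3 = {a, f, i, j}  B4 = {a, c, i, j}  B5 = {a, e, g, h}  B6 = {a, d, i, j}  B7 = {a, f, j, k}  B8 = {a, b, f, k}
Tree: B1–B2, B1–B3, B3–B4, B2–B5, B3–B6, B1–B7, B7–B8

Yes; width 3.

Every vertex of G appears in some bag (union = {a, b, c, d, e, f, g, h, i, j, k}); every edge is covered by a bag; and for each vertex v the set of bags containing v is connected in the bag tree. The decomposition is therefore valid. The largest bag has 4 vertices, so the width is 3.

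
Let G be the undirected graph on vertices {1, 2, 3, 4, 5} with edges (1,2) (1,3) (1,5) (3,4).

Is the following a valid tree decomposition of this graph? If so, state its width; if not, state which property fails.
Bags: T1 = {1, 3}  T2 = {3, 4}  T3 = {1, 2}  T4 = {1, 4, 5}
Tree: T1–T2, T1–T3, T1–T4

No — bags containing vertex 4 are not connected in the tree.

A tree decomposition must satisfy three properties: every vertex lies in some bag; for every edge, both endpoints lie together in some bag; and for every vertex, the bags containing it form a connected subtree. Here bags containing vertex 4 are not connected in the tree, so the decomposition is invalid.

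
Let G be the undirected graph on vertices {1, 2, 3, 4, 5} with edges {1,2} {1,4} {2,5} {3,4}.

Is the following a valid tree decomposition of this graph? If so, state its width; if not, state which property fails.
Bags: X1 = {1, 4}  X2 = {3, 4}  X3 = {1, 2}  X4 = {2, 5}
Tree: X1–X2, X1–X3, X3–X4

Yes; width 1.

Checking the three conditions: (i) the bags cover all of {1, 2, 3, 4, 5}; (ii) for each edge, some bag contains both endpoints; (iii) the bags containing any fixed vertex form a subtree. All hold, so the decomposition is valid with width 2 − 1 = 1.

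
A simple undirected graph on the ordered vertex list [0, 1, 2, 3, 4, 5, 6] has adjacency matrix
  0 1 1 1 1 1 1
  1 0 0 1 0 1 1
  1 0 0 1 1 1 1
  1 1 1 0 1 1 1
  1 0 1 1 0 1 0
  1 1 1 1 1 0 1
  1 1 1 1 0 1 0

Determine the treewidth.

4

A width-4 tree decomposition is:
Bags: B1 = {0, 2, 3, 5, 6}  B2 = {0, 1, 3, 5, 6}  B3 = {0, 2, 3, 4, 5}
Tree: B1–B2, B1–B3
Every bag has size at most 5, so the width is 5 − 1 = 4 and tw(G) ≤ 4. On the other hand G contains the 5-clique {0, 1, 3, 5, 6}. A clique must lie in a single bag of any decomposition, so no decomposition can have width below 4. Therefore the treewidth is 4.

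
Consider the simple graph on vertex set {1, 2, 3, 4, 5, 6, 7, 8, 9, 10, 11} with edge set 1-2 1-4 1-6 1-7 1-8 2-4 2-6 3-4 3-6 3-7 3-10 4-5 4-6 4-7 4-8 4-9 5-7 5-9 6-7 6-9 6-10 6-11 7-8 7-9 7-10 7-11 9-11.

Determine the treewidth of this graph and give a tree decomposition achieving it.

Treewidth 3.
One such decomposition:
Bags: B1 = {3, 4, 6, 7}  B2 = {1, 4, 6, 7}  B3 = {1, 4, 7, 8}  B4 = {1, 2, 4, 6}  B5 = {4, 6, 7, 9}  B6 = {4, 5, 7, 9}  B7 = {6, 7, 9, 11}  B8 = {3, 6, 7, 10}
Tree: B1–B2, B2–B3, B2–B4, B1–B5, B5–B6, B5–B7, B1–B8

Every bag has size at most 4, so the width is 4 − 1 = 3 and tw(G) ≤ 3. On the other hand G contains the 4-clique {1, 2, 4, 6}. A clique must lie in a single bag of any decomposition, so no decomposition can have width below 3. Combining the bounds, tw(G) = 3.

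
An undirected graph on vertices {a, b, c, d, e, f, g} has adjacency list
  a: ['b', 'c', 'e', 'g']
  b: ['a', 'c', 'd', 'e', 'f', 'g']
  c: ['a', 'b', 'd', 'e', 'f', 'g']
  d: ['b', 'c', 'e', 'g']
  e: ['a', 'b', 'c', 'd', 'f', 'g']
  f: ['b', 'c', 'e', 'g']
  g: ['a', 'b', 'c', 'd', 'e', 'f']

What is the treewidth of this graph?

4

A width-4 tree decomposition is:
Bags: B1 = {b, c, d, e, g}  B2 = {a, b, c, e, g}  B3 = {b, c, e, f, g}
Tree: B1–B2, B1–B3
Every bag has size at most 5, so the width is 5 − 1 = 4 and tw(G) ≤ 4. On the other hand G contains the 5-clique {b, c, d, e, g}. A clique must lie in a single bag of any decomposition, so no decomposition can have width below 4. Hence tw(G) = 4 exactly.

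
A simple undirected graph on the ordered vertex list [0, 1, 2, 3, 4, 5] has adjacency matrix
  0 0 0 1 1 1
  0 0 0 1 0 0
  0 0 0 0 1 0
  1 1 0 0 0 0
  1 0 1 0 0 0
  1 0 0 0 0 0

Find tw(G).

1

A width-1 tree decomposition is:
Bags: B1 = {2, 4}  B2 = {0, 4}  B3 = {0, 5}  B4 = {0, 3}  B5 = {1, 3}
Tree: B1–B2, B2–B3, B2–B4, B4–B5
Each bag holds 2 vertices, so the decomposition has width 1, which upper-bounds the treewidth. Any graph with an edge has treewidth ≥ 1, and G has the edge 4–2. Combining the bounds, tw(G) = 1.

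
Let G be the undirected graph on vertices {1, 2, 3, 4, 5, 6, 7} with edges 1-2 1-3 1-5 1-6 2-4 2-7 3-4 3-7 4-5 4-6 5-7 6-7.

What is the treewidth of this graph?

3

A width-3 tree decomposition is:
Bags: B1 = {1, 3, 4, 7}  B2 = {1, 4, 6, 7}  B3 = {1, 2, 4, 7}  B4 = {1, 4, 5, 7}
Tree: B1–B2, B2–B3, B3–B4
Every bag has size at most 4, so the width is 4 − 1 = 3 and tw(G) ≤ 3. For the lower bound: the 4 vertex sets {3,7}, {1,6}, {4}, {2} are disjoint, each induces a connected subgraph, and every pair is joined by at least one edge of G. Contracting each set to a single vertex therefore yields K_{4} as a minor, and since treewidth is minor-monotone, tw(G) ≥ tw(K_{4}) = 3. Combining the bounds, tw(G) = 3.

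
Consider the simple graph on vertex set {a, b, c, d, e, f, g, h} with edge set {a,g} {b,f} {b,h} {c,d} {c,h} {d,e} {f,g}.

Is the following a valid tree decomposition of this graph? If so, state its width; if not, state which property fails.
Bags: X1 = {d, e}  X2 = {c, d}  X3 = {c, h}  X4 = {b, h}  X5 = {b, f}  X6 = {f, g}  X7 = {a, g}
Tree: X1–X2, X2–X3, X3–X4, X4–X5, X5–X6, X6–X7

Vertex coverage: the bags together contain {a, b, c, d, e, f, g, h}, the full vertex set. Edge coverage: each edge of G has both endpoints in at least one bag. Running intersection: for every vertex, the bags containing it form a connected subtree. All three properties hold, so this is a valid tree decomposition of width max|bag| − 1 = 1, and hence tw(G) ≤ 1.

Yes; width 1.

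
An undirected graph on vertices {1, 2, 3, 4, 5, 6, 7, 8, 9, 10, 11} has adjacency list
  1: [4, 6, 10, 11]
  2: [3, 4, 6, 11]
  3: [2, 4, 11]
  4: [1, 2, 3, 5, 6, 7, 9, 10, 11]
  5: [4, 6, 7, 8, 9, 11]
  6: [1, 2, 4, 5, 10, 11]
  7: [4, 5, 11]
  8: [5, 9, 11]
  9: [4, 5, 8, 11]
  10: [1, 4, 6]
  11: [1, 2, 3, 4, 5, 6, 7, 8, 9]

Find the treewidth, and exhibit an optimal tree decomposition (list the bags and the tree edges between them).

Treewidth 3.
One such decomposition:
Bags: B1 = {4, 5, 9, 11}  B2 = {4, 5, 6, 11}  B3 = {1, 4, 6, 11}  B4 = {1, 4, 6, 10}  B5 = {4, 5, 7, 11}  B6 = {5, 8, 9, 11}  B7 = {2, 4, 6, 11}  B8 = {2, 3, 4, 11}
Tree: B1–B2, B2–B3, B3–B4, B2–B5, B1–B6, B3–B7, B7–B8

Each bag holds 4 vertices, so the decomposition has width 3, which upper-bounds the treewidth. Conversely, {5, 8, 9, 11} is a clique of size 4, and the vertices of any clique must share a bag in every tree decomposition; so some bag has ≥ 4 vertices and tw(G) ≥ 3. Hence tw(G) = 3 exactly.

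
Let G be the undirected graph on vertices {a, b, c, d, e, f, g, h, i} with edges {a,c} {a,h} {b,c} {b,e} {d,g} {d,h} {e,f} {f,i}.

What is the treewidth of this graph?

A width-1 tree decomposition is:
Bags: B1 = {f, i}  B2 = {e, f}  B3 = {b, e}  B4 = {b, c}  B5 = {a, c}  B6 = {a, h}  B7 = {d, h}  B8 = {d, g}
Tree: B1–B2, B2–B3, B3–B4, B4–B5, B5–B6, B6–B7, B7–B8
The largest bag has 2 vertices, giving width 1; this decomposition certifies tw(G) ≤ 1. Since G has at least one edge (e.g. i–f), it is not an edgeless graph, so tw(G) ≥ 1. Combining the bounds, tw(G) = 1.

1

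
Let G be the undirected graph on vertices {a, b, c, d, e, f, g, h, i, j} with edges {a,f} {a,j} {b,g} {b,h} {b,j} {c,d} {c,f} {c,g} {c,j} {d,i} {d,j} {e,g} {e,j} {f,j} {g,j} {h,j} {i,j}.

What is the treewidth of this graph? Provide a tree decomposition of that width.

Every bag has size at most 3, so the width is 3 − 1 = 2 and tw(G) ≤ 2. For the lower bound, the 3 vertices {c, d, j} are pairwise adjacent, and any tree decomposition puts a clique entirely inside one bag — forcing width ≥ 2. Hence tw(G) = 2 exactly.

Treewidth 2.
One optimal decomposition is:
Bags: B1 = {e, g, j}  B2 = {c, g, j}  B3 = {c, d, j}  B4 = {b, g, j}  B5 = {c, f, j}  B6 = {a, f, j}  B7 = {d, i, j}  B8 = {b, h, j}
Tree: B1–B2, B2–B3, B1–B4, B2–B5, B5–B6, B3–B7, B4–B8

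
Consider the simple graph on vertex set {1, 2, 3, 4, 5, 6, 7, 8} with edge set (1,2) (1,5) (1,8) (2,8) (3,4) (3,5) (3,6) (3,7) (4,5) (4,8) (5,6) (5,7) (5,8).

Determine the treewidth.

2

A width-2 tree decomposition is:
Bags: B1 = {3, 4, 5}  B2 = {3, 5, 6}  B3 = {4, 5, 8}  B4 = {1, 5, 8}  B5 = {1, 2, 8}  B6 = {3, 5, 7}
Tree: B1–B2, B1–B3, B3–B4, B4–B5, B2–B6
Every bag has size at most 3, so the width is 3 − 1 = 2 and tw(G) ≤ 2. Conversely, {1, 2, 8} is a clique of size 3, and the vertices of any clique must share a bag in every tree decomposition; so some bag has ≥ 3 vertices and tw(G) ≥ 2. Combining the bounds, tw(G) = 2.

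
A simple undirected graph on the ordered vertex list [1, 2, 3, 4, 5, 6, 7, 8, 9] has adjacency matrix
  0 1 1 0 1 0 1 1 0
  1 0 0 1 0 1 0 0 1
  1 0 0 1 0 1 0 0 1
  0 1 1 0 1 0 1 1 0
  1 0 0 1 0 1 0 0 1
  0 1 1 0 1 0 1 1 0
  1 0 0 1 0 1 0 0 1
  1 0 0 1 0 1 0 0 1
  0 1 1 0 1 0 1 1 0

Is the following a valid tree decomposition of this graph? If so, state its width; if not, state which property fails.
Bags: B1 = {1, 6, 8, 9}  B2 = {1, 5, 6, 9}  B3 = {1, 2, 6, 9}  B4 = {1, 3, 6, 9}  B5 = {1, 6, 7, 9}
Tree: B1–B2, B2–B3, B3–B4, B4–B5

No — vertex 4 appears in no bag.

A tree decomposition must satisfy three properties: every vertex lies in some bag; for every edge, both endpoints lie together in some bag; and for every vertex, the bags containing it form a connected subtree. Here vertex 4 appears in no bag, so the decomposition is invalid.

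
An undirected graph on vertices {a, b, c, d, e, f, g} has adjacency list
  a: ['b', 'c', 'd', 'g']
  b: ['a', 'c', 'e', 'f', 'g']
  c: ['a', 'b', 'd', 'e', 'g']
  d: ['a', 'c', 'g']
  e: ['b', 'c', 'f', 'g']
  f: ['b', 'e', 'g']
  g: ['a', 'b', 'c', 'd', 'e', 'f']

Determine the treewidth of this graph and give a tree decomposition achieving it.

Treewidth 3.
One optimal decomposition is:
Bags: B1 = {b, c, e, g}  B2 = {a, b, c, g}  B3 = {b, e, f, g}  B4 = {a, c, d, g}
Tree: B1–B2, B1–B3, B2–B4

The largest bag has 4 vertices, giving width 3; this decomposition certifies tw(G) ≤ 3. Conversely, {a, c, d, g} is a clique of size 4, and the vertices of any clique must share a bag in every tree decomposition; so some bag has ≥ 4 vertices and tw(G) ≥ 3. Therefore the treewidth is 3.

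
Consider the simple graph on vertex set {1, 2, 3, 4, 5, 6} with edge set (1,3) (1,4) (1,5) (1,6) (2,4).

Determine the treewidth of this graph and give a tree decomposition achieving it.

Treewidth 1.
One optimal decomposition is:
Bags: B1 = {1, 4}  B2 = {1, 3}  B3 = {1, 6}  B4 = {2, 4}  B5 = {1, 5}
Tree: B1–B2, B2–B3, B1–B4, B1–B5

Each bag holds 2 vertices, so the decomposition has width 1, which upper-bounds the treewidth. Since G has at least one edge (e.g. 1–4), it is not an edgeless graph, so tw(G) ≥ 1. The upper and lower bounds meet at 1, so that is the treewidth.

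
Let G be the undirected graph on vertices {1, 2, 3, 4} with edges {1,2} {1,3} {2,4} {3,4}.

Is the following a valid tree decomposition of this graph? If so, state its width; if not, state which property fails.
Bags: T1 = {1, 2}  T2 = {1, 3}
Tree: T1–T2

No — vertex 4 appears in no bag.

A tree decomposition must satisfy three properties: every vertex lies in some bag; for every edge, both endpoints lie together in some bag; and for every vertex, the bags containing it form a connected subtree. Here vertex 4 appears in no bag, so the decomposition is invalid.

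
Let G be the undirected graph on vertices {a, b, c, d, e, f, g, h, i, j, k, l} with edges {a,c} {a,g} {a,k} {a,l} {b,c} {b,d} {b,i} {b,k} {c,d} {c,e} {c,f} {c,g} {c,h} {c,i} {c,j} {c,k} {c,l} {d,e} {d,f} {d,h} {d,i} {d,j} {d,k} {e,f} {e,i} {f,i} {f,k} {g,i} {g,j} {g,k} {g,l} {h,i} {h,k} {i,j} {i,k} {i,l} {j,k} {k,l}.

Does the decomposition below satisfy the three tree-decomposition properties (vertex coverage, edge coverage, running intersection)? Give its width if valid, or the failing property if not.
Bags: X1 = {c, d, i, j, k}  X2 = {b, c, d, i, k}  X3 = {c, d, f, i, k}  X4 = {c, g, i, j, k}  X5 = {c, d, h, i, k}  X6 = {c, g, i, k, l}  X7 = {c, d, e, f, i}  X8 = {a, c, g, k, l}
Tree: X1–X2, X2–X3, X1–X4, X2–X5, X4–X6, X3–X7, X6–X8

Yes; width 4.

Checking the three conditions: (i) the bags cover all of {a, b, c, d, e, f, g, h, i, j, k, l}; (ii) for each edge, some bag contains both endpoints; (iii) the bags containing any fixed vertex form a subtree. All hold, so the decomposition is valid with width 5 − 1 = 4.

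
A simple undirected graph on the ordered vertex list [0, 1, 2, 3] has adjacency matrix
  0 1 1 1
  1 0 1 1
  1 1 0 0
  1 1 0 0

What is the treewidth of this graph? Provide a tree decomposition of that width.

Treewidth 2.
One such decomposition:
Bags: B1 = {0, 1, 3}  B2 = {0, 1, 2}
Tree: B1–B2

Each bag holds 3 vertices, so the decomposition has width 2, which upper-bounds the treewidth. Conversely, {0, 1, 2} is a clique of size 3, and the vertices of any clique must share a bag in every tree decomposition; so some bag has ≥ 3 vertices and tw(G) ≥ 2. The upper and lower bounds meet at 2, so that is the treewidth.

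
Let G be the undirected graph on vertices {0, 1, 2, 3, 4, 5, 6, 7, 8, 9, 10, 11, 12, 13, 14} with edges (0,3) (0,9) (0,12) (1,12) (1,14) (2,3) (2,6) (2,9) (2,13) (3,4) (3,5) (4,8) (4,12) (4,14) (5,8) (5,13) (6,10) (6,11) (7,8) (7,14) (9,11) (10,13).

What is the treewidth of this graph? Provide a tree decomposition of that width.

Each bag holds 4 vertices, so the decomposition has width 3, which upper-bounds the treewidth. For the lower bound: the 4 vertex sets {1,7,14}, {8}, {4}, {0,3,5,12} are disjoint, each induces a connected subgraph, and every pair is joined by at least one edge of G. Contracting each set to a single vertex therefore yields K_{4} as a minor, and since treewidth is minor-monotone, tw(G) ≥ tw(K_{4}) = 3. Hence tw(G) = 3 exactly.

Treewidth 3.
One optimal decomposition is:
Bags: B1 = {1, 7, 8, 14}  B2 = {1, 4, 8, 14}  B3 = {1, 4, 8, 12}  B4 = {4, 5, 8, 12}  B5 = {3, 4, 5, 12}  B6 = {0, 3, 5, 12}  B7 = {0, 3, 5, 13}  B8 = {0, 2, 3, 13}  B9 = {0, 2, 9, 13}  B10 = {2, 9, 10, 13}  B11 = {2, 6, 9, 10}  B12 = {6, 9, 10, 11}
Tree: B1–B2, B2–B3, B3–B4, B4–B5, B5–B6, B6–B7, B7–B8, B8–B9, B9–B10, B10–B11, B11–B12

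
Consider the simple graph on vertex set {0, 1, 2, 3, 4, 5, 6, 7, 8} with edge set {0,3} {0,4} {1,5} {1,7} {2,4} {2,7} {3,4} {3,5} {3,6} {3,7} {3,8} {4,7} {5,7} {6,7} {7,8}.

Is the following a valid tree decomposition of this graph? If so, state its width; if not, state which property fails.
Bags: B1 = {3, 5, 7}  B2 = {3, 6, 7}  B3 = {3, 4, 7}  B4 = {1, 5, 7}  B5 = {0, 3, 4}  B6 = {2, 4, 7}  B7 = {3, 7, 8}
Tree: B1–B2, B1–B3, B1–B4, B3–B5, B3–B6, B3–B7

Every vertex of G appears in some bag (union = {0, 1, 2, 3, 4, 5, 6, 7, 8}); every edge is covered by a bag; and for each vertex v the set of bags containing v is connected in the bag tree. The decomposition is therefore valid. The largest bag has 3 vertices, so the width is 2.

Yes; width 2.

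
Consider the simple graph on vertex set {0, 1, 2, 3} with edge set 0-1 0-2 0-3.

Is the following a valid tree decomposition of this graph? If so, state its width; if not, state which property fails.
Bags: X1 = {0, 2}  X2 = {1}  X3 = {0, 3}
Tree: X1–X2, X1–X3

A tree decomposition must satisfy three properties: every vertex lies in some bag; for every edge, both endpoints lie together in some bag; and for every vertex, the bags containing it form a connected subtree. Here edge (0,1) lies in no bag, so the decomposition is invalid.

No — edge (0,1) lies in no bag.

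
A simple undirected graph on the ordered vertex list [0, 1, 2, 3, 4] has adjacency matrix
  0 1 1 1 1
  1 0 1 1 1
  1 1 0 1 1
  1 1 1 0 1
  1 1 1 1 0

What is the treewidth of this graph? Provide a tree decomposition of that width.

Treewidth 4.
One such decomposition:
Bags: B1 = {0, 1, 2, 3, 4}
Tree: (single bag)

A single bag containing all 5 vertices is trivially a valid decomposition of width 4. On the other hand G contains the 5-clique {0, 1, 2, 3, 4}. A clique must lie in a single bag of any decomposition, so no decomposition can have width below 4. The upper and lower bounds meet at 4, so that is the treewidth.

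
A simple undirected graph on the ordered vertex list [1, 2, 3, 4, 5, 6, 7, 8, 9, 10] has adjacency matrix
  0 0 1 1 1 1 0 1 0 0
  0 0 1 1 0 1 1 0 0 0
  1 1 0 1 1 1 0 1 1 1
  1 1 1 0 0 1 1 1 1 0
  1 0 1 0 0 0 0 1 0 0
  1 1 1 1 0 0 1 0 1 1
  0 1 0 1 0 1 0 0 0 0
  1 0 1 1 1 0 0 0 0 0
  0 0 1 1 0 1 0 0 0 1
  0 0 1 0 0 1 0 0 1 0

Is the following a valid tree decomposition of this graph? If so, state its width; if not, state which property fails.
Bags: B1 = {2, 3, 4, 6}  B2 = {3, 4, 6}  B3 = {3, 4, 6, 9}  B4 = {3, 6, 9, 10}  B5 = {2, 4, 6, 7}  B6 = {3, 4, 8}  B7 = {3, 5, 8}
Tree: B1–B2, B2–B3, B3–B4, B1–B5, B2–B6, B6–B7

No — vertex 1 appears in no bag.

A tree decomposition must satisfy three properties: every vertex lies in some bag; for every edge, both endpoints lie together in some bag; and for every vertex, the bags containing it form a connected subtree. Here vertex 1 appears in no bag, so the decomposition is invalid.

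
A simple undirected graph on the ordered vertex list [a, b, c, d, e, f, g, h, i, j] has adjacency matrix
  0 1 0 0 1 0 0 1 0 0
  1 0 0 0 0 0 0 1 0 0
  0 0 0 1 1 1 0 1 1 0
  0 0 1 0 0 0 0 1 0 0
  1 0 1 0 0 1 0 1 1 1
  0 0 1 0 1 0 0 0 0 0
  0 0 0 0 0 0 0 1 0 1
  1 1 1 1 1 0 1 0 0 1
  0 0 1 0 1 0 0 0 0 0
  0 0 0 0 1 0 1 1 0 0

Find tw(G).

A width-2 tree decomposition is:
Bags: B1 = {c, e, f}  B2 = {c, e, h}  B3 = {a, e, h}  B4 = {a, b, h}  B5 = {e, h, j}  B6 = {g, h, j}  B7 = {c, d, h}  B8 = {c, e, i}
Tree: B1–B2, B2–B3, B3–B4, B2–B5, B5–B6, B2–B7, B1–B8
The largest bag has 3 vertices, giving width 2; this decomposition certifies tw(G) ≤ 2. Conversely, {c, d, h} is a clique of size 3, and the vertices of any clique must share a bag in every tree decomposition; so some bag has ≥ 3 vertices and tw(G) ≥ 2. Hence tw(G) = 2 exactly.

2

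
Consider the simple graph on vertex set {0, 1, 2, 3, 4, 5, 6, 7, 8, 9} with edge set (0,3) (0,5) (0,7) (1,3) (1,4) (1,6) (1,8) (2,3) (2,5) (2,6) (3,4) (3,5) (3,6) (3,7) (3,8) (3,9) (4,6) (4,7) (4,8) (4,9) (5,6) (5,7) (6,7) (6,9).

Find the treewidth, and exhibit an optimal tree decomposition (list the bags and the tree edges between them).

Each bag holds 4 vertices, so the decomposition has width 3, which upper-bounds the treewidth. Conversely, {0, 3, 5, 7} is a clique of size 4, and the vertices of any clique must share a bag in every tree decomposition; so some bag has ≥ 4 vertices and tw(G) ≥ 3. The upper and lower bounds meet at 3, so that is the treewidth.

Treewidth 3.
One optimal decomposition is:
Bags: B1 = {3, 5, 6, 7}  B2 = {3, 4, 6, 7}  B3 = {2, 3, 5, 6}  B4 = {1, 3, 4, 6}  B5 = {1, 3, 4, 8}  B6 = {0, 3, 5, 7}  B7 = {3, 4, 6, 9}
Tree: B1–B2, B1–B3, B2–B4, B4–B5, B1–B6, B2–B7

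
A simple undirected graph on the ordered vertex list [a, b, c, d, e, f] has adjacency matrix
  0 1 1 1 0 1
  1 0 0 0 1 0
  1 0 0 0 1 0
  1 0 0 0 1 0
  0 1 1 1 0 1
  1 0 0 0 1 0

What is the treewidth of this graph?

A width-2 tree decomposition is:
Bags: B1 = {a, d, e}  B2 = {a, b, e}  B3 = {a, e, f}  B4 = {a, c, e}
Tree: B1–B2, B2–B3, B3–B4
Each bag holds 3 vertices, so the decomposition has width 2, which upper-bounds the treewidth. The edges e–d–a–b–e form a cycle, so G is not a tree and its treewidth is at least 2. The upper and lower bounds meet at 2, so that is the treewidth.

2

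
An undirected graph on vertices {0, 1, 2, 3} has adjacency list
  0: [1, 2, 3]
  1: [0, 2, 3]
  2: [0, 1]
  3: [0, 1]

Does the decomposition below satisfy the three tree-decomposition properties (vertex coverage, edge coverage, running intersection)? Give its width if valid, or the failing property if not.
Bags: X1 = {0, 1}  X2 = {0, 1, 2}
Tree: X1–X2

A tree decomposition must satisfy three properties: every vertex lies in some bag; for every edge, both endpoints lie together in some bag; and for every vertex, the bags containing it form a connected subtree. Here vertex 3 appears in no bag, so the decomposition is invalid.

No — vertex 3 appears in no bag.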